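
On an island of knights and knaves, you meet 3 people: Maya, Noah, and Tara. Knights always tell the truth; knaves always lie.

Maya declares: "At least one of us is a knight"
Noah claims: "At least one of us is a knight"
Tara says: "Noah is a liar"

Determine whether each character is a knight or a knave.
Maya is a knight.
Noah is a knight.
Tara is a knave.

Verification:
- Maya (knight) says "At least one of us is a knight" - this is TRUE because Maya and Noah are knights.
- Noah (knight) says "At least one of us is a knight" - this is TRUE because Maya and Noah are knights.
- Tara (knave) says "Noah is a liar" - this is FALSE (a lie) because Noah is a knight.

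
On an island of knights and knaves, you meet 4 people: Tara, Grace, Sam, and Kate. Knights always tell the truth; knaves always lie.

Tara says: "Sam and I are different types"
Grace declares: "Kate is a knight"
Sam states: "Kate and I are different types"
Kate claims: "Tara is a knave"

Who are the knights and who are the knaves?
Tara is a knight.
Grace is a knave.
Sam is a knave.
Kate is a knave.

Verification:
- Tara (knight) says "Sam and I are different types" - this is TRUE because Tara is a knight and Sam is a knave.
- Grace (knave) says "Kate is a knight" - this is FALSE (a lie) because Kate is a knave.
- Sam (knave) says "Kate and I are different types" - this is FALSE (a lie) because Sam is a knave and Kate is a knave.
- Kate (knave) says "Tara is a knave" - this is FALSE (a lie) because Tara is a knight.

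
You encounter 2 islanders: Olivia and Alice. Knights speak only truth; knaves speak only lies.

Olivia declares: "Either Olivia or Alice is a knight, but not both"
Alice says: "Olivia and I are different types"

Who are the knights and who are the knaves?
Olivia is a knave.
Alice is a knave.

Verification:
- Olivia (knave) says "Either Olivia or Alice is a knight, but not both" - this is FALSE (a lie) because Olivia is a knave and Alice is a knave.
- Alice (knave) says "Olivia and I are different types" - this is FALSE (a lie) because Alice is a knave and Olivia is a knave.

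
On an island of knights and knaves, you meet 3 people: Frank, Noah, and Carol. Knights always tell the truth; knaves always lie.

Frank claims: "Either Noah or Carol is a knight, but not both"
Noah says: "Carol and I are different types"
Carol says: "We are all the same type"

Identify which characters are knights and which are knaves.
Frank is a knight.
Noah is a knight.
Carol is a knave.

Verification:
- Frank (knight) says "Either Noah or Carol is a knight, but not both" - this is TRUE because Noah is a knight and Carol is a knave.
- Noah (knight) says "Carol and I are different types" - this is TRUE because Noah is a knight and Carol is a knave.
- Carol (knave) says "We are all the same type" - this is FALSE (a lie) because Frank and Noah are knights and Carol is a knave.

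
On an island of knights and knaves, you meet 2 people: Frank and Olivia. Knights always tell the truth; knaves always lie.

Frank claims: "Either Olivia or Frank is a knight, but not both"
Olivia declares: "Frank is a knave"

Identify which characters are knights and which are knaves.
Frank is a knight.
Olivia is a knave.

Verification:
- Frank (knight) says "Either Olivia or Frank is a knight, but not both" - this is TRUE because Olivia is a knave and Frank is a knight.
- Olivia (knave) says "Frank is a knave" - this is FALSE (a lie) because Frank is a knight.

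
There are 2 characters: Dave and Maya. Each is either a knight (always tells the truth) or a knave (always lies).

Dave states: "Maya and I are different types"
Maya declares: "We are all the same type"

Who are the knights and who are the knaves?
Dave is a knight.
Maya is a knave.

Verification:
- Dave (knight) says "Maya and I are different types" - this is TRUE because Dave is a knight and Maya is a knave.
- Maya (knave) says "We are all the same type" - this is FALSE (a lie) because Dave is a knight and Maya is a knave.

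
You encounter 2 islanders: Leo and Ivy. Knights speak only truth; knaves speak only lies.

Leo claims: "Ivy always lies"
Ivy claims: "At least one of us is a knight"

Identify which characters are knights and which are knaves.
Leo is a knave.
Ivy is a knight.

Verification:
- Leo (knave) says "Ivy always lies" - this is FALSE (a lie) because Ivy is a knight.
- Ivy (knight) says "At least one of us is a knight" - this is TRUE because Ivy is a knight.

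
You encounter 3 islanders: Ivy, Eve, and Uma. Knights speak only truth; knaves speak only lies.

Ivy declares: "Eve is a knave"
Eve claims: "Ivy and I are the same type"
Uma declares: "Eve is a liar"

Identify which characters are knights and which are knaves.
Ivy is a knight.
Eve is a knave.
Uma is a knight.

Verification:
- Ivy (knight) says "Eve is a knave" - this is TRUE because Eve is a knave.
- Eve (knave) says "Ivy and I are the same type" - this is FALSE (a lie) because Eve is a knave and Ivy is a knight.
- Uma (knight) says "Eve is a liar" - this is TRUE because Eve is a knave.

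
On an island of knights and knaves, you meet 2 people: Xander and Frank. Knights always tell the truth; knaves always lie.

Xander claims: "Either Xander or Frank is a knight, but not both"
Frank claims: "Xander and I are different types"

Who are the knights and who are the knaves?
Xander is a knave.
Frank is a knave.

Verification:
- Xander (knave) says "Either Xander or Frank is a knight, but not both" - this is FALSE (a lie) because Xander is a knave and Frank is a knave.
- Frank (knave) says "Xander and I are different types" - this is FALSE (a lie) because Frank is a knave and Xander is a knave.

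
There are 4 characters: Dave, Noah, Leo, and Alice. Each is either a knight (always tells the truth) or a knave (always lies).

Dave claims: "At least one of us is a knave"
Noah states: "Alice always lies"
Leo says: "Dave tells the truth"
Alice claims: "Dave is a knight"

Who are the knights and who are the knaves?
Dave is a knight.
Noah is a knave.
Leo is a knight.
Alice is a knight.

Verification:
- Dave (knight) says "At least one of us is a knave" - this is TRUE because Noah is a knave.
- Noah (knave) says "Alice always lies" - this is FALSE (a lie) because Alice is a knight.
- Leo (knight) says "Dave tells the truth" - this is TRUE because Dave is a knight.
- Alice (knight) says "Dave is a knight" - this is TRUE because Dave is a knight.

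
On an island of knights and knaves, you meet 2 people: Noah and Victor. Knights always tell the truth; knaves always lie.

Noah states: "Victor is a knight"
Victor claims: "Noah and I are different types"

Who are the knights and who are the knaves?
Noah is a knave.
Victor is a knave.

Verification:
- Noah (knave) says "Victor is a knight" - this is FALSE (a lie) because Victor is a knave.
- Victor (knave) says "Noah and I are different types" - this is FALSE (a lie) because Victor is a knave and Noah is a knave.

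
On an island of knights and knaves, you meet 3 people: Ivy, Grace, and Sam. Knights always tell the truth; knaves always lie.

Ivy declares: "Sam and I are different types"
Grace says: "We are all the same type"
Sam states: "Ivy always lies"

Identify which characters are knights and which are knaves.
Ivy is a knight.
Grace is a knave.
Sam is a knave.

Verification:
- Ivy (knight) says "Sam and I are different types" - this is TRUE because Ivy is a knight and Sam is a knave.
- Grace (knave) says "We are all the same type" - this is FALSE (a lie) because Ivy is a knight and Grace and Sam are knaves.
- Sam (knave) says "Ivy always lies" - this is FALSE (a lie) because Ivy is a knight.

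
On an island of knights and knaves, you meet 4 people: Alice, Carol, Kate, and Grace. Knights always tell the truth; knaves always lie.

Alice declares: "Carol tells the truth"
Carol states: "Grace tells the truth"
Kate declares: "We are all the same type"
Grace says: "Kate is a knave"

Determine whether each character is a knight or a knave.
Alice is a knight.
Carol is a knight.
Kate is a knave.
Grace is a knight.

Verification:
- Alice (knight) says "Carol tells the truth" - this is TRUE because Carol is a knight.
- Carol (knight) says "Grace tells the truth" - this is TRUE because Grace is a knight.
- Kate (knave) says "We are all the same type" - this is FALSE (a lie) because Alice, Carol, and Grace are knights and Kate is a knave.
- Grace (knight) says "Kate is a knave" - this is TRUE because Kate is a knave.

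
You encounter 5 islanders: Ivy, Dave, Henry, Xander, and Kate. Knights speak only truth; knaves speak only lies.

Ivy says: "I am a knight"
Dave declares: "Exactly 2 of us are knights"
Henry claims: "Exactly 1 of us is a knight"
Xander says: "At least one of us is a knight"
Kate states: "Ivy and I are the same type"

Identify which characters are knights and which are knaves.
Ivy is a knight.
Dave is a knave.
Henry is a knave.
Xander is a knight.
Kate is a knight.

Verification:
- Ivy (knight) says "I am a knight" - this is TRUE because Ivy is a knight.
- Dave (knave) says "Exactly 2 of us are knights" - this is FALSE (a lie) because there are 3 knights.
- Henry (knave) says "Exactly 1 of us is a knight" - this is FALSE (a lie) because there are 3 knights.
- Xander (knight) says "At least one of us is a knight" - this is TRUE because Ivy, Xander, and Kate are knights.
- Kate (knight) says "Ivy and I are the same type" - this is TRUE because Kate is a knight and Ivy is a knight.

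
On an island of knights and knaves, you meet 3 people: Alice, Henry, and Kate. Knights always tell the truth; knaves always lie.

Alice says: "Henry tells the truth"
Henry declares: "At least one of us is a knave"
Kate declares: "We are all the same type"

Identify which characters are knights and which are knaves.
Alice is a knight.
Henry is a knight.
Kate is a knave.

Verification:
- Alice (knight) says "Henry tells the truth" - this is TRUE because Henry is a knight.
- Henry (knight) says "At least one of us is a knave" - this is TRUE because Kate is a knave.
- Kate (knave) says "We are all the same type" - this is FALSE (a lie) because Alice and Henry are knights and Kate is a knave.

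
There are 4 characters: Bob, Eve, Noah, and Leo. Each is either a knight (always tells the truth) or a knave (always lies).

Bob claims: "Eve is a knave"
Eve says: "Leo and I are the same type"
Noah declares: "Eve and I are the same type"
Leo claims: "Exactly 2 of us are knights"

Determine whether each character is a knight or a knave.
Bob is a knave.
Eve is a knight.
Noah is a knave.
Leo is a knight.

Verification:
- Bob (knave) says "Eve is a knave" - this is FALSE (a lie) because Eve is a knight.
- Eve (knight) says "Leo and I are the same type" - this is TRUE because Eve is a knight and Leo is a knight.
- Noah (knave) says "Eve and I are the same type" - this is FALSE (a lie) because Noah is a knave and Eve is a knight.
- Leo (knight) says "Exactly 2 of us are knights" - this is TRUE because there are 2 knights.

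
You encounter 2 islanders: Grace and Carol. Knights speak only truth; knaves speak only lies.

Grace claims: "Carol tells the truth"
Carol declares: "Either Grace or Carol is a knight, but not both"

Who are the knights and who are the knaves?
Grace is a knave.
Carol is a knave.

Verification:
- Grace (knave) says "Carol tells the truth" - this is FALSE (a lie) because Carol is a knave.
- Carol (knave) says "Either Grace or Carol is a knight, but not both" - this is FALSE (a lie) because Grace is a knave and Carol is a knave.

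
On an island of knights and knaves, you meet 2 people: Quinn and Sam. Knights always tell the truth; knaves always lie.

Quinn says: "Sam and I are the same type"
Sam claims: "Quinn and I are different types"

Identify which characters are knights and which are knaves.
Quinn is a knave.
Sam is a knight.

Verification:
- Quinn (knave) says "Sam and I are the same type" - this is FALSE (a lie) because Quinn is a knave and Sam is a knight.
- Sam (knight) says "Quinn and I are different types" - this is TRUE because Sam is a knight and Quinn is a knave.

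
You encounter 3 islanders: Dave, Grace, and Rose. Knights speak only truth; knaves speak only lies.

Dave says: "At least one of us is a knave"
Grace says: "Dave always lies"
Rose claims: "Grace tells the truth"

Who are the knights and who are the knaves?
Dave is a knight.
Grace is a knave.
Rose is a knave.

Verification:
- Dave (knight) says "At least one of us is a knave" - this is TRUE because Grace and Rose are knaves.
- Grace (knave) says "Dave always lies" - this is FALSE (a lie) because Dave is a knight.
- Rose (knave) says "Grace tells the truth" - this is FALSE (a lie) because Grace is a knave.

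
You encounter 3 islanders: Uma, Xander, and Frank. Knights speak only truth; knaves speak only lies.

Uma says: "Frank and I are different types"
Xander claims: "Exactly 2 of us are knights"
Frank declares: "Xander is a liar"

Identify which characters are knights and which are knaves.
Uma is a knight.
Xander is a knight.
Frank is a knave.

Verification:
- Uma (knight) says "Frank and I are different types" - this is TRUE because Uma is a knight and Frank is a knave.
- Xander (knight) says "Exactly 2 of us are knights" - this is TRUE because there are 2 knights.
- Frank (knave) says "Xander is a liar" - this is FALSE (a lie) because Xander is a knight.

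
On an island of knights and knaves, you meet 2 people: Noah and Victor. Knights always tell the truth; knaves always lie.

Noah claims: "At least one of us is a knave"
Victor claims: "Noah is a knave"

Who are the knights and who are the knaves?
Noah is a knight.
Victor is a knave.

Verification:
- Noah (knight) says "At least one of us is a knave" - this is TRUE because Victor is a knave.
- Victor (knave) says "Noah is a knave" - this is FALSE (a lie) because Noah is a knight.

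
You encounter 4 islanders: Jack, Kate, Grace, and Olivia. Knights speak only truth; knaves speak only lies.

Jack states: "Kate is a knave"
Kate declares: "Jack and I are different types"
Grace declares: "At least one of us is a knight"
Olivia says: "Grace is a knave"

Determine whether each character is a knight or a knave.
Jack is a knave.
Kate is a knight.
Grace is a knight.
Olivia is a knave.

Verification:
- Jack (knave) says "Kate is a knave" - this is FALSE (a lie) because Kate is a knight.
- Kate (knight) says "Jack and I are different types" - this is TRUE because Kate is a knight and Jack is a knave.
- Grace (knight) says "At least one of us is a knight" - this is TRUE because Kate and Grace are knights.
- Olivia (knave) says "Grace is a knave" - this is FALSE (a lie) because Grace is a knight.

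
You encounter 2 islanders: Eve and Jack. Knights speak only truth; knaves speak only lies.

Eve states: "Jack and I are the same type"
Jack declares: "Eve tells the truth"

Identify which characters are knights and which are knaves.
Eve is a knight.
Jack is a knight.

Verification:
- Eve (knight) says "Jack and I are the same type" - this is TRUE because Eve is a knight and Jack is a knight.
- Jack (knight) says "Eve tells the truth" - this is TRUE because Eve is a knight.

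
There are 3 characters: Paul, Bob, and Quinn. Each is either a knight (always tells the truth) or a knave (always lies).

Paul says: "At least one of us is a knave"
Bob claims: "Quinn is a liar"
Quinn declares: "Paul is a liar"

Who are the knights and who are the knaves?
Paul is a knight.
Bob is a knight.
Quinn is a knave.

Verification:
- Paul (knight) says "At least one of us is a knave" - this is TRUE because Quinn is a knave.
- Bob (knight) says "Quinn is a liar" - this is TRUE because Quinn is a knave.
- Quinn (knave) says "Paul is a liar" - this is FALSE (a lie) because Paul is a knight.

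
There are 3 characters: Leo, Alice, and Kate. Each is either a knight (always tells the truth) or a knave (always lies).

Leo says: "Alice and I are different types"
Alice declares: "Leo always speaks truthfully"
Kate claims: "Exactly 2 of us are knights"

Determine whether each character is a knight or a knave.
Leo is a knave.
Alice is a knave.
Kate is a knave.

Verification:
- Leo (knave) says "Alice and I are different types" - this is FALSE (a lie) because Leo is a knave and Alice is a knave.
- Alice (knave) says "Leo always speaks truthfully" - this is FALSE (a lie) because Leo is a knave.
- Kate (knave) says "Exactly 2 of us are knights" - this is FALSE (a lie) because there are 0 knights.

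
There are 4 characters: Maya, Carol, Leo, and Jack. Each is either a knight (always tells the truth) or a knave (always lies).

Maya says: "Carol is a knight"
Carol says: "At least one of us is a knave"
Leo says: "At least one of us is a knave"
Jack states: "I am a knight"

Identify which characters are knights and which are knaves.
Maya is a knight.
Carol is a knight.
Leo is a knight.
Jack is a knave.

Verification:
- Maya (knight) says "Carol is a knight" - this is TRUE because Carol is a knight.
- Carol (knight) says "At least one of us is a knave" - this is TRUE because Jack is a knave.
- Leo (knight) says "At least one of us is a knave" - this is TRUE because Jack is a knave.
- Jack (knave) says "I am a knight" - this is FALSE (a lie) because Jack is a knave.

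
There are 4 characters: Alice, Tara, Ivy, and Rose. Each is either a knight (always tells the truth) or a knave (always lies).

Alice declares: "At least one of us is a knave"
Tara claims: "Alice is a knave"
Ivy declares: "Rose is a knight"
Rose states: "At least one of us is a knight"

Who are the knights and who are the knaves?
Alice is a knight.
Tara is a knave.
Ivy is a knight.
Rose is a knight.

Verification:
- Alice (knight) says "At least one of us is a knave" - this is TRUE because Tara is a knave.
- Tara (knave) says "Alice is a knave" - this is FALSE (a lie) because Alice is a knight.
- Ivy (knight) says "Rose is a knight" - this is TRUE because Rose is a knight.
- Rose (knight) says "At least one of us is a knight" - this is TRUE because Alice, Ivy, and Rose are knights.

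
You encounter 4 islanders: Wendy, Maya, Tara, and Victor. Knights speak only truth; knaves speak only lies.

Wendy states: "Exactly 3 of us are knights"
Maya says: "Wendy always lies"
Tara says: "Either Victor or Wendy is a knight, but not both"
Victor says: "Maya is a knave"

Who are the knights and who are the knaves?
Wendy is a knave.
Maya is a knight.
Tara is a knave.
Victor is a knave.

Verification:
- Wendy (knave) says "Exactly 3 of us are knights" - this is FALSE (a lie) because there are 1 knights.
- Maya (knight) says "Wendy always lies" - this is TRUE because Wendy is a knave.
- Tara (knave) says "Either Victor or Wendy is a knight, but not both" - this is FALSE (a lie) because Victor is a knave and Wendy is a knave.
- Victor (knave) says "Maya is a knave" - this is FALSE (a lie) because Maya is a knight.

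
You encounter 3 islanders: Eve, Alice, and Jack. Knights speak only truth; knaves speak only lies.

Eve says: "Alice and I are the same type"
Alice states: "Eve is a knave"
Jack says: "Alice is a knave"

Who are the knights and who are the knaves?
Eve is a knave.
Alice is a knight.
Jack is a knave.

Verification:
- Eve (knave) says "Alice and I are the same type" - this is FALSE (a lie) because Eve is a knave and Alice is a knight.
- Alice (knight) says "Eve is a knave" - this is TRUE because Eve is a knave.
- Jack (knave) says "Alice is a knave" - this is FALSE (a lie) because Alice is a knight.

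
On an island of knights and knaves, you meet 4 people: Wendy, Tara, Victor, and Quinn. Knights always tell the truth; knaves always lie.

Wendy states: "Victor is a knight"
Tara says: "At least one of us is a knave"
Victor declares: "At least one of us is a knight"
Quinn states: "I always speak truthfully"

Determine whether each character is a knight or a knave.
Wendy is a knight.
Tara is a knight.
Victor is a knight.
Quinn is a knave.

Verification:
- Wendy (knight) says "Victor is a knight" - this is TRUE because Victor is a knight.
- Tara (knight) says "At least one of us is a knave" - this is TRUE because Quinn is a knave.
- Victor (knight) says "At least one of us is a knight" - this is TRUE because Wendy, Tara, and Victor are knights.
- Quinn (knave) says "I always speak truthfully" - this is FALSE (a lie) because Quinn is a knave.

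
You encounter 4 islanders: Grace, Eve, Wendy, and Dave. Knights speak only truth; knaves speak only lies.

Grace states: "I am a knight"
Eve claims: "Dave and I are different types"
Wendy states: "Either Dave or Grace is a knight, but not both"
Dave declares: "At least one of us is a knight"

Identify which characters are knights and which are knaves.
Grace is a knave.
Eve is a knave.
Wendy is a knave.
Dave is a knave.

Verification:
- Grace (knave) says "I am a knight" - this is FALSE (a lie) because Grace is a knave.
- Eve (knave) says "Dave and I are different types" - this is FALSE (a lie) because Eve is a knave and Dave is a knave.
- Wendy (knave) says "Either Dave or Grace is a knight, but not both" - this is FALSE (a lie) because Dave is a knave and Grace is a knave.
- Dave (knave) says "At least one of us is a knight" - this is FALSE (a lie) because no one is a knight.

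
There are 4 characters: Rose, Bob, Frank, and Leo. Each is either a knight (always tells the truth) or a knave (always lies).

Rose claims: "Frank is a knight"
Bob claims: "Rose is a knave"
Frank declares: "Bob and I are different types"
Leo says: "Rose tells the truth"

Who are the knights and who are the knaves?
Rose is a knight.
Bob is a knave.
Frank is a knight.
Leo is a knight.

Verification:
- Rose (knight) says "Frank is a knight" - this is TRUE because Frank is a knight.
- Bob (knave) says "Rose is a knave" - this is FALSE (a lie) because Rose is a knight.
- Frank (knight) says "Bob and I are different types" - this is TRUE because Frank is a knight and Bob is a knave.
- Leo (knight) says "Rose tells the truth" - this is TRUE because Rose is a knight.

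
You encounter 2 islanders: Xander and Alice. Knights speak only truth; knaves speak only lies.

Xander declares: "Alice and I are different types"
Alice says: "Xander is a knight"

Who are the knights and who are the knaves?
Xander is a knave.
Alice is a knave.

Verification:
- Xander (knave) says "Alice and I are different types" - this is FALSE (a lie) because Xander is a knave and Alice is a knave.
- Alice (knave) says "Xander is a knight" - this is FALSE (a lie) because Xander is a knave.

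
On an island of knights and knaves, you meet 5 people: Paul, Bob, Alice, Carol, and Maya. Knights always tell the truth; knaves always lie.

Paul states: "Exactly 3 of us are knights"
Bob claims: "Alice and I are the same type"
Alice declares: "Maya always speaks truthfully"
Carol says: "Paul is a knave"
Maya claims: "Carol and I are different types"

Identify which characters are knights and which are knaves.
Paul is a knight.
Bob is a knave.
Alice is a knight.
Carol is a knave.
Maya is a knight.

Verification:
- Paul (knight) says "Exactly 3 of us are knights" - this is TRUE because there are 3 knights.
- Bob (knave) says "Alice and I are the same type" - this is FALSE (a lie) because Bob is a knave and Alice is a knight.
- Alice (knight) says "Maya always speaks truthfully" - this is TRUE because Maya is a knight.
- Carol (knave) says "Paul is a knave" - this is FALSE (a lie) because Paul is a knight.
- Maya (knight) says "Carol and I are different types" - this is TRUE because Maya is a knight and Carol is a knave.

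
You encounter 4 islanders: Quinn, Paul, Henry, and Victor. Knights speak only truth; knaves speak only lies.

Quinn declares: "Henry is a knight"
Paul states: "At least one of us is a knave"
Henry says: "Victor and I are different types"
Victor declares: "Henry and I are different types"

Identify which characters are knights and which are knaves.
Quinn is a knave.
Paul is a knight.
Henry is a knave.
Victor is a knave.

Verification:
- Quinn (knave) says "Henry is a knight" - this is FALSE (a lie) because Henry is a knave.
- Paul (knight) says "At least one of us is a knave" - this is TRUE because Quinn, Henry, and Victor are knaves.
- Henry (knave) says "Victor and I are different types" - this is FALSE (a lie) because Henry is a knave and Victor is a knave.
- Victor (knave) says "Henry and I are different types" - this is FALSE (a lie) because Victor is a knave and Henry is a knave.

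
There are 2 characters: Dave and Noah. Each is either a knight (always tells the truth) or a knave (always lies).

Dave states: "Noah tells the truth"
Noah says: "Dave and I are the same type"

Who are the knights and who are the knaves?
Dave is a knight.
Noah is a knight.

Verification:
- Dave (knight) says "Noah tells the truth" - this is TRUE because Noah is a knight.
- Noah (knight) says "Dave and I are the same type" - this is TRUE because Noah is a knight and Dave is a knight.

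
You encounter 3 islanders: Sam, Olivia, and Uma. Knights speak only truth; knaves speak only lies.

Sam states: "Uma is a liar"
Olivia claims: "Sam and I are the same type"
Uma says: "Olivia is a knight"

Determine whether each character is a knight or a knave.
Sam is a knight.
Olivia is a knave.
Uma is a knave.

Verification:
- Sam (knight) says "Uma is a liar" - this is TRUE because Uma is a knave.
- Olivia (knave) says "Sam and I are the same type" - this is FALSE (a lie) because Olivia is a knave and Sam is a knight.
- Uma (knave) says "Olivia is a knight" - this is FALSE (a lie) because Olivia is a knave.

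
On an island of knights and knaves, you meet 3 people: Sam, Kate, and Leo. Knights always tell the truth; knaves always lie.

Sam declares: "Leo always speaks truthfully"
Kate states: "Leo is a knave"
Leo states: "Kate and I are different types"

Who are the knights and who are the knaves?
Sam is a knight.
Kate is a knave.
Leo is a knight.

Verification:
- Sam (knight) says "Leo always speaks truthfully" - this is TRUE because Leo is a knight.
- Kate (knave) says "Leo is a knave" - this is FALSE (a lie) because Leo is a knight.
- Leo (knight) says "Kate and I are different types" - this is TRUE because Leo is a knight and Kate is a knave.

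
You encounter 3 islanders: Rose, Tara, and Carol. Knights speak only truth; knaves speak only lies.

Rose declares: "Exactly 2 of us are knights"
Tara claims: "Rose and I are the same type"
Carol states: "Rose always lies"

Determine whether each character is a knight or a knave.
Rose is a knight.
Tara is a knight.
Carol is a knave.

Verification:
- Rose (knight) says "Exactly 2 of us are knights" - this is TRUE because there are 2 knights.
- Tara (knight) says "Rose and I are the same type" - this is TRUE because Tara is a knight and Rose is a knight.
- Carol (knave) says "Rose always lies" - this is FALSE (a lie) because Rose is a knight.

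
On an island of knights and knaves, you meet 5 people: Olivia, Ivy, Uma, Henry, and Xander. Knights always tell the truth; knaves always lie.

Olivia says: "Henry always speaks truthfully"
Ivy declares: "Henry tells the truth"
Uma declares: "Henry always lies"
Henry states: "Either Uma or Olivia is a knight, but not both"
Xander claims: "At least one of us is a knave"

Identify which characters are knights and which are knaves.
Olivia is a knight.
Ivy is a knight.
Uma is a knave.
Henry is a knight.
Xander is a knight.

Verification:
- Olivia (knight) says "Henry always speaks truthfully" - this is TRUE because Henry is a knight.
- Ivy (knight) says "Henry tells the truth" - this is TRUE because Henry is a knight.
- Uma (knave) says "Henry always lies" - this is FALSE (a lie) because Henry is a knight.
- Henry (knight) says "Either Uma or Olivia is a knight, but not both" - this is TRUE because Uma is a knave and Olivia is a knight.
- Xander (knight) says "At least one of us is a knave" - this is TRUE because Uma is a knave.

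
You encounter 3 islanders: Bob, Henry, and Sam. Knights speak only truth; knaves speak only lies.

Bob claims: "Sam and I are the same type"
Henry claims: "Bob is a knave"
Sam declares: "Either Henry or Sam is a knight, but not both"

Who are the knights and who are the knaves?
Bob is a knight.
Henry is a knave.
Sam is a knight.

Verification:
- Bob (knight) says "Sam and I are the same type" - this is TRUE because Bob is a knight and Sam is a knight.
- Henry (knave) says "Bob is a knave" - this is FALSE (a lie) because Bob is a knight.
- Sam (knight) says "Either Henry or Sam is a knight, but not both" - this is TRUE because Henry is a knave and Sam is a knight.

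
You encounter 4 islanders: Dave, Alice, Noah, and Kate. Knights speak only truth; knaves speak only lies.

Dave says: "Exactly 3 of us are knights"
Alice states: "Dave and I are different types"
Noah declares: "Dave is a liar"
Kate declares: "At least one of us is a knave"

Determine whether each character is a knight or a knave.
Dave is a knave.
Alice is a knave.
Noah is a knight.
Kate is a knight.

Verification:
- Dave (knave) says "Exactly 3 of us are knights" - this is FALSE (a lie) because there are 2 knights.
- Alice (knave) says "Dave and I are different types" - this is FALSE (a lie) because Alice is a knave and Dave is a knave.
- Noah (knight) says "Dave is a liar" - this is TRUE because Dave is a knave.
- Kate (knight) says "At least one of us is a knave" - this is TRUE because Dave and Alice are knaves.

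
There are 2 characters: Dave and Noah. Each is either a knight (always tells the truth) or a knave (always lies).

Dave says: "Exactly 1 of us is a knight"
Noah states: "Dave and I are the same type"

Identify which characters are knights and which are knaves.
Dave is a knight.
Noah is a knave.

Verification:
- Dave (knight) says "Exactly 1 of us is a knight" - this is TRUE because there are 1 knights.
- Noah (knave) says "Dave and I are the same type" - this is FALSE (a lie) because Noah is a knave and Dave is a knight.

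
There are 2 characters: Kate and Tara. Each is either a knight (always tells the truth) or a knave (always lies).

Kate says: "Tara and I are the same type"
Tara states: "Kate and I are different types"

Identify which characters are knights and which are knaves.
Kate is a knave.
Tara is a knight.

Verification:
- Kate (knave) says "Tara and I are the same type" - this is FALSE (a lie) because Kate is a knave and Tara is a knight.
- Tara (knight) says "Kate and I are different types" - this is TRUE because Tara is a knight and Kate is a knave.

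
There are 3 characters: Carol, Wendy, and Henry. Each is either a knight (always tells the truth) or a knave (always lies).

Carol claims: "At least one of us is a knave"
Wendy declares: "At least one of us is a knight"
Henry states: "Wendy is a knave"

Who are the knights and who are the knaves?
Carol is a knight.
Wendy is a knight.
Henry is a knave.

Verification:
- Carol (knight) says "At least one of us is a knave" - this is TRUE because Henry is a knave.
- Wendy (knight) says "At least one of us is a knight" - this is TRUE because Carol and Wendy are knights.
- Henry (knave) says "Wendy is a knave" - this is FALSE (a lie) because Wendy is a knight.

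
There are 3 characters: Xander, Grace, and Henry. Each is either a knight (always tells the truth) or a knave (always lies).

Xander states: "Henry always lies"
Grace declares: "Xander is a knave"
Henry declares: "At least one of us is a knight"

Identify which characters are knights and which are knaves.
Xander is a knave.
Grace is a knight.
Henry is a knight.

Verification:
- Xander (knave) says "Henry always lies" - this is FALSE (a lie) because Henry is a knight.
- Grace (knight) says "Xander is a knave" - this is TRUE because Xander is a knave.
- Henry (knight) says "At least one of us is a knight" - this is TRUE because Grace and Henry are knights.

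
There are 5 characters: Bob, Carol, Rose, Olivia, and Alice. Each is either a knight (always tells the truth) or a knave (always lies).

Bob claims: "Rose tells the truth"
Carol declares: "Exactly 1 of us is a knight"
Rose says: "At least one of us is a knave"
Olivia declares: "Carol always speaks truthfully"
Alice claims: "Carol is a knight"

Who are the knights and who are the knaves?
Bob is a knight.
Carol is a knave.
Rose is a knight.
Olivia is a knave.
Alice is a knave.

Verification:
- Bob (knight) says "Rose tells the truth" - this is TRUE because Rose is a knight.
- Carol (knave) says "Exactly 1 of us is a knight" - this is FALSE (a lie) because there are 2 knights.
- Rose (knight) says "At least one of us is a knave" - this is TRUE because Carol, Olivia, and Alice are knaves.
- Olivia (knave) says "Carol always speaks truthfully" - this is FALSE (a lie) because Carol is a knave.
- Alice (knave) says "Carol is a knight" - this is FALSE (a lie) because Carol is a knave.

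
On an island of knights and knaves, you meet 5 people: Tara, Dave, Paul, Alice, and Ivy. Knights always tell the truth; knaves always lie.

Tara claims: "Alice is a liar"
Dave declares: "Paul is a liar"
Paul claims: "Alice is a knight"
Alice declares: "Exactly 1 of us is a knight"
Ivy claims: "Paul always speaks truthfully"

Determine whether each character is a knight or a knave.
Tara is a knight.
Dave is a knight.
Paul is a knave.
Alice is a knave.
Ivy is a knave.

Verification:
- Tara (knight) says "Alice is a liar" - this is TRUE because Alice is a knave.
- Dave (knight) says "Paul is a liar" - this is TRUE because Paul is a knave.
- Paul (knave) says "Alice is a knight" - this is FALSE (a lie) because Alice is a knave.
- Alice (knave) says "Exactly 1 of us is a knight" - this is FALSE (a lie) because there are 2 knights.
- Ivy (knave) says "Paul always speaks truthfully" - this is FALSE (a lie) because Paul is a knave.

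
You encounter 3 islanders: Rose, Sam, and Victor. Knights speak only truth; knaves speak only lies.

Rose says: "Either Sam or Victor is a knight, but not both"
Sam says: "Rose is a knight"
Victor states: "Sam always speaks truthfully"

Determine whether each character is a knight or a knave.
Rose is a knave.
Sam is a knave.
Victor is a knave.

Verification:
- Rose (knave) says "Either Sam or Victor is a knight, but not both" - this is FALSE (a lie) because Sam is a knave and Victor is a knave.
- Sam (knave) says "Rose is a knight" - this is FALSE (a lie) because Rose is a knave.
- Victor (knave) says "Sam always speaks truthfully" - this is FALSE (a lie) because Sam is a knave.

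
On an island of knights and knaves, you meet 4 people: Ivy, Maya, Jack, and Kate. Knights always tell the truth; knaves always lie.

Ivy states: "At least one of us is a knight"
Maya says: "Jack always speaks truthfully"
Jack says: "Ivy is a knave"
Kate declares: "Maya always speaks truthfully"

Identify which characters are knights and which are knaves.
Ivy is a knight.
Maya is a knave.
Jack is a knave.
Kate is a knave.

Verification:
- Ivy (knight) says "At least one of us is a knight" - this is TRUE because Ivy is a knight.
- Maya (knave) says "Jack always speaks truthfully" - this is FALSE (a lie) because Jack is a knave.
- Jack (knave) says "Ivy is a knave" - this is FALSE (a lie) because Ivy is a knight.
- Kate (knave) says "Maya always speaks truthfully" - this is FALSE (a lie) because Maya is a knave.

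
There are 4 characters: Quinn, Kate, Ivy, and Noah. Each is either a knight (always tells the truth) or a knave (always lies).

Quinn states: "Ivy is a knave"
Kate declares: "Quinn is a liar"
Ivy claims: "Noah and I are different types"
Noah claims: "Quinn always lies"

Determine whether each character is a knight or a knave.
Quinn is a knight.
Kate is a knave.
Ivy is a knave.
Noah is a knave.

Verification:
- Quinn (knight) says "Ivy is a knave" - this is TRUE because Ivy is a knave.
- Kate (knave) says "Quinn is a liar" - this is FALSE (a lie) because Quinn is a knight.
- Ivy (knave) says "Noah and I are different types" - this is FALSE (a lie) because Ivy is a knave and Noah is a knave.
- Noah (knave) says "Quinn always lies" - this is FALSE (a lie) because Quinn is a knight.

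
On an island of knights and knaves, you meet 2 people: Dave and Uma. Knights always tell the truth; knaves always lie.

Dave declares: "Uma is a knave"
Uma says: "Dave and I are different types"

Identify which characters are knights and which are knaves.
Dave is a knave.
Uma is a knight.

Verification:
- Dave (knave) says "Uma is a knave" - this is FALSE (a lie) because Uma is a knight.
- Uma (knight) says "Dave and I are different types" - this is TRUE because Uma is a knight and Dave is a knave.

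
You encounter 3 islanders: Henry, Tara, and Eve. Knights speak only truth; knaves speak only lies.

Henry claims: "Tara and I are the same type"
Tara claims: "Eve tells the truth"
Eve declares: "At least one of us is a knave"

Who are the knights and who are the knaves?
Henry is a knave.
Tara is a knight.
Eve is a knight.

Verification:
- Henry (knave) says "Tara and I are the same type" - this is FALSE (a lie) because Henry is a knave and Tara is a knight.
- Tara (knight) says "Eve tells the truth" - this is TRUE because Eve is a knight.
- Eve (knight) says "At least one of us is a knave" - this is TRUE because Henry is a knave.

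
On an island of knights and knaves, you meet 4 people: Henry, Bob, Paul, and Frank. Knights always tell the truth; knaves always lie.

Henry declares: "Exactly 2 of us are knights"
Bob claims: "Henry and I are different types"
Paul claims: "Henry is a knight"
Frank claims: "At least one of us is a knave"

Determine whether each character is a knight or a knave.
Henry is a knave.
Bob is a knave.
Paul is a knave.
Frank is a knight.

Verification:
- Henry (knave) says "Exactly 2 of us are knights" - this is FALSE (a lie) because there are 1 knights.
- Bob (knave) says "Henry and I are different types" - this is FALSE (a lie) because Bob is a knave and Henry is a knave.
- Paul (knave) says "Henry is a knight" - this is FALSE (a lie) because Henry is a knave.
- Frank (knight) says "At least one of us is a knave" - this is TRUE because Henry, Bob, and Paul are knaves.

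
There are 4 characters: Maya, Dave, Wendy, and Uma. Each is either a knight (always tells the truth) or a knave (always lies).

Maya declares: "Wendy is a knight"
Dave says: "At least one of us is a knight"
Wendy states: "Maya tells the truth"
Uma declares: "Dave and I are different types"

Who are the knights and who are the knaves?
Maya is a knave.
Dave is a knave.
Wendy is a knave.
Uma is a knave.

Verification:
- Maya (knave) says "Wendy is a knight" - this is FALSE (a lie) because Wendy is a knave.
- Dave (knave) says "At least one of us is a knight" - this is FALSE (a lie) because no one is a knight.
- Wendy (knave) says "Maya tells the truth" - this is FALSE (a lie) because Maya is a knave.
- Uma (knave) says "Dave and I are different types" - this is FALSE (a lie) because Uma is a knave and Dave is a knave.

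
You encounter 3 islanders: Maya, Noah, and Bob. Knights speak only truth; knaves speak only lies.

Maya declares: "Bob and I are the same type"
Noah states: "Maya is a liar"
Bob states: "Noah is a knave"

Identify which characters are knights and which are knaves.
Maya is a knight.
Noah is a knave.
Bob is a knight.

Verification:
- Maya (knight) says "Bob and I are the same type" - this is TRUE because Maya is a knight and Bob is a knight.
- Noah (knave) says "Maya is a liar" - this is FALSE (a lie) because Maya is a knight.
- Bob (knight) says "Noah is a knave" - this is TRUE because Noah is a knave.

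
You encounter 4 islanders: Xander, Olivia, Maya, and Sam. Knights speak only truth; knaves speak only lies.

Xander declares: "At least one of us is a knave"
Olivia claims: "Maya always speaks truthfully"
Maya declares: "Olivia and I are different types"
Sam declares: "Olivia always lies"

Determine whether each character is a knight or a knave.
Xander is a knight.
Olivia is a knave.
Maya is a knave.
Sam is a knight.

Verification:
- Xander (knight) says "At least one of us is a knave" - this is TRUE because Olivia and Maya are knaves.
- Olivia (knave) says "Maya always speaks truthfully" - this is FALSE (a lie) because Maya is a knave.
- Maya (knave) says "Olivia and I are different types" - this is FALSE (a lie) because Maya is a knave and Olivia is a knave.
- Sam (knight) says "Olivia always lies" - this is TRUE because Olivia is a knave.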